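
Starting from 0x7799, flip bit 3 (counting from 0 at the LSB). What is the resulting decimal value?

30609

x = 0111011110011001
bit 3 is currently 1; toggle it via x ^ (1 << 3) = x ^ 8
→ 0111011110010001 = 30609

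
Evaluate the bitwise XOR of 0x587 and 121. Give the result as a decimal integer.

1534

0x587 = 10110000111
121 = 00001111001
XOR → 10111111110 = 1534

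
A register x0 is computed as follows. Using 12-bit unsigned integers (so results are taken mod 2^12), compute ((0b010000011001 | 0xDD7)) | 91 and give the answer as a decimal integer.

0b010000011001 = 010000011001
0xDD7 = 110111010111
→ | → 110111011111 = 3551
91 = 000001011011
→ | → 110111011111 = 3551

3551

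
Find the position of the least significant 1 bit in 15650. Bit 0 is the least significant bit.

15650 = 11110100100010
Trailing zeros: 1, so the lowest set bit is bit 1 (value 2).

1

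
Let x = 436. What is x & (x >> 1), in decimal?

144

x = 110110100 = 436
x>>1 = 011011010
AND  = 010010000 = 144
(x & (x >> 1) has a 1 wherever x has two consecutive 1 bits.)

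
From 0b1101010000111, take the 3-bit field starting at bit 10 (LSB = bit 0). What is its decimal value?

6

v = 1101010000111
Shift right by 10: 110
Mask low 3 bits: 110 = 6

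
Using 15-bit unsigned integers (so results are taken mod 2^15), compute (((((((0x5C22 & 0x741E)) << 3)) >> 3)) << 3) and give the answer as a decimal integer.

0x5C22 = 101110000100010
0x741E = 111010000011110
→ & → 101010000000010 = 21506
→ << 3 (mod 2^15) → 010000000010000 = 8208
→ >> 3 → 000010000000010 = 1026
→ << 3 (mod 2^15) → 010000000010000 = 8208

8208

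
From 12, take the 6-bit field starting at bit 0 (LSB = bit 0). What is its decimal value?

v = 000001100
Shift right by 0: 000001100
Mask low 6 bits: 001100 = 12

12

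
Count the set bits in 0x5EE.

0x5EE = 10111101110
Count the 1s: 1 + 1 + 1 + 1 + 1 + 1 + 1 + 1 = 8

8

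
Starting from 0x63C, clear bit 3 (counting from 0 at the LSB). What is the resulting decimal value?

x = 0011000111100
bit 3 is currently 1; clear it via x & ~(1 << 3) = x & ~8
→ 0011000110100 = 1588

1588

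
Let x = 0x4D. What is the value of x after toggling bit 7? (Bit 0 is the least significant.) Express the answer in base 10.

x = 0001001101
bit 7 is currently 0; toggle it via x ^ (1 << 7) = x ^ 128
→ 0011001101 = 205

205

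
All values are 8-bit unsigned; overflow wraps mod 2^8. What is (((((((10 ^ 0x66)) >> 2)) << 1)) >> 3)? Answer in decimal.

10 = 00001010
0x66 = 01100110
→ ^ → 01101100 = 108
→ >> 2 → 00011011 = 27
→ << 1 (mod 2^8) → 00110110 = 54
→ >> 3 → 00000110 = 6

6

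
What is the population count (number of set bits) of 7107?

7107 = 1101111000011
Count the 1s: 1 + 1 + 1 + 1 + 1 + 1 + 1 + 1 = 8

8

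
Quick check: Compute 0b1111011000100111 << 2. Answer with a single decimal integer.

252060

x = 001111011000100111
shift left by 2 → 111101100010011100 = 252060
(equivalently, 63015 × 2^2 = 63015 × 4)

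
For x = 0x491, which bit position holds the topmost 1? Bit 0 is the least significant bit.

10

0x491 = 10010010001
The topmost 1 is at position 10 (since 2^10 = 1024 ≤ 1169 < 2048).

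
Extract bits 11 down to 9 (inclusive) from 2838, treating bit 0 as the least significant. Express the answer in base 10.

v = 0101100010110
Shift right by 9: 0101
Mask low 3 bits: 101 = 5

5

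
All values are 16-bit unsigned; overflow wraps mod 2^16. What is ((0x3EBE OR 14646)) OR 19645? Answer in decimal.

0x3EBE = 0011111010111110
14646 = 0011100100110110
→ OR → 0011111110111110 = 16318
19645 = 0100110010111101
→ OR → 0111111110111111 = 32703

32703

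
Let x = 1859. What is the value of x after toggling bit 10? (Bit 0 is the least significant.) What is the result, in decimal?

x = 011101000011
bit 10 is currently 1; toggle it via x ^ (1 << 10) = x ^ 1024
→ 001101000011 = 835

835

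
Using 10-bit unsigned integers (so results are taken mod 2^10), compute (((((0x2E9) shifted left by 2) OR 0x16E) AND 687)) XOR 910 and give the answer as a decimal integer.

288

0x2E9 = 1011101001
→ shifted left by 2 (mod 2^10) → 1110100100 = 932
0x16E = 0101101110
→ OR → 1111101110 = 1006
687 = 1010101111
→ AND → 1010101110 = 686
910 = 1110001110
→ XOR → 0100100000 = 288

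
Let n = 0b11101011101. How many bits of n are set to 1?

8

n = 11101011101
Count the 1s: 1 + 1 + 1 + 1 + 1 + 1 + 1 + 1 = 8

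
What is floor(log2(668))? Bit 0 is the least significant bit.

9

668 = 1010011100
The topmost 1 is at position 9 (since 2^9 = 512 ≤ 668 < 1024).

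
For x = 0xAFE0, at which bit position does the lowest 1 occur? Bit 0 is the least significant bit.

5

0xAFE0 = 1010111111100000
Trailing zeros: 5, so the lowest set bit is bit 5 (value 32).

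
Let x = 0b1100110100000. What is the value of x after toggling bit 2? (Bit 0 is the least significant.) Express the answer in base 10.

6564

x = 1100110100000
bit 2 is currently 0; toggle it via x ^ (1 << 2) = x ^ 4
→ 1100110100100 = 6564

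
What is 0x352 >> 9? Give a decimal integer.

1

0x352 = 1101010010
shift right by 9 → 0000000001 = 1
(equivalently, floor(850 / 512))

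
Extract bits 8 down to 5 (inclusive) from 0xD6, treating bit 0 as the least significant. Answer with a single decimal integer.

6

v = 011010110
Shift right by 5: 0110
Mask low 4 bits: 0110 = 6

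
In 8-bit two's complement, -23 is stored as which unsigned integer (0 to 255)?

233

23 in 8 bits: 00010111
Invert: 11101000
Add 1:  11101001 = 233
(Check: 2^8 - 23 = 256 - 23 = 233.)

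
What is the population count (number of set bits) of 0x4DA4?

0x4DA4 = 100110110100100
Count the 1s: 1 + 1 + 1 + 1 + 1 + 1 + 1 = 7

7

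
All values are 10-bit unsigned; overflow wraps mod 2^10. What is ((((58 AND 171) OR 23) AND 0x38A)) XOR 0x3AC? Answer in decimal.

934

58 = 0000111010
171 = 0010101011
→ AND → 0000101010 = 42
23 = 0000010111
→ OR → 0000111111 = 63
0x38A = 1110001010
→ AND → 0000001010 = 10
0x3AC = 1110101100
→ XOR → 1110100110 = 934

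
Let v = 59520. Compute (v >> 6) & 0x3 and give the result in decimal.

v = 1110100010000000
Shift right by 6: 1110100010
Mask low 2 bits: 10 = 2

2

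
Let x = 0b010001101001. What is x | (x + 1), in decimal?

x = 10001101001 = 1129
x + 1 = 10001101010
OR    = 10001101011 = 1131
(x | (x + 1) sets the lowest cleared bit.)

1131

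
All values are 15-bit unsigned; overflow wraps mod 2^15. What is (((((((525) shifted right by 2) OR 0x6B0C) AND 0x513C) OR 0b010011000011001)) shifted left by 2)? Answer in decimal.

7284

525 = 000001000001101
→ shifted right by 2 → 000000010000011 = 131
0x6B0C = 110101100001100
→ OR → 110101110001111 = 27535
0x513C = 101000100111100
→ AND → 100000100001100 = 16652
0b010011000011001 = 010011000011001
→ OR → 110011100011101 = 26397
→ shifted left by 2 (mod 2^15) → 001110001110100 = 7284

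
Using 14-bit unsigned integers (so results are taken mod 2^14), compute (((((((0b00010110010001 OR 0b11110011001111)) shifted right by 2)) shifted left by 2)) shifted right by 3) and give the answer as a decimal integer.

0b00010110010001 = 00010110010001
0b11110011001111 = 11110011001111
→ OR → 11110111011111 = 15839
→ shifted right by 2 → 00111101110111 = 3959
→ shifted left by 2 (mod 2^14) → 11110111011100 = 15836
→ shifted right by 3 → 00011110111011 = 1979

1979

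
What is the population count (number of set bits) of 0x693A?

8

0x693A = 110100100111010
Count the 1s: 1 + 1 + 1 + 1 + 1 + 1 + 1 + 1 = 8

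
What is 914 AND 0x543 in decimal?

914 = 01110010010
0x543 = 10101000011
AND → 00100000010 = 258

258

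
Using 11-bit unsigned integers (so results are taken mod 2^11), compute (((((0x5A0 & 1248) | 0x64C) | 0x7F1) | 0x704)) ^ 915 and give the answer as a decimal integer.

0x5A0 = 10110100000
1248 = 10011100000
→ & → 10010100000 = 1184
0x64C = 11001001100
→ | → 11011101100 = 1772
0x7F1 = 11111110001
→ | → 11111111101 = 2045
0x704 = 11100000100
→ | → 11111111101 = 2045
915 = 01110010011
→ ^ → 10001101110 = 1134

1134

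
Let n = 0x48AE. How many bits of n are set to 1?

0x48AE = 100100010101110
Count the 1s: 1 + 1 + 1 + 1 + 1 + 1 + 1 = 7

7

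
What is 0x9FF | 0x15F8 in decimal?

0x9FF = 0100111111111
0x15F8 = 1010111111000
 OR → 1110111111111 = 7679

7679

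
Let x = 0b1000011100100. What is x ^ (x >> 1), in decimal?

x = 1000011100100 = 4324
x>>1 = 0100001110010
XOR  = 1100010010110 = 6294
(x ^ (x >> 1) gives the standard binary-reflected Gray code of x.)

6294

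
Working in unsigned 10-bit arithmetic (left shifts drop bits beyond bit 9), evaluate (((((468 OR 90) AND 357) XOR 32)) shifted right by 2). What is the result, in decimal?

468 = 0111010100
90 = 0001011010
→ OR → 0111011110 = 478
357 = 0101100101
→ AND → 0101000100 = 324
32 = 0000100000
→ XOR → 0101100100 = 356
→ shifted right by 2 → 0001011001 = 89

89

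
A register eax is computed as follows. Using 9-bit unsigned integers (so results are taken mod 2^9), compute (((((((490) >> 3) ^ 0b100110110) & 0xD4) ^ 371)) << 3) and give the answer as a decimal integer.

408

490 = 111101010
→ >> 3 → 000111101 = 61
0b100110110 = 100110110
→ ^ → 100001011 = 267
0xD4 = 011010100
→ & → 000000000 = 0
371 = 101110011
→ ^ → 101110011 = 371
→ << 3 (mod 2^9) → 110011000 = 408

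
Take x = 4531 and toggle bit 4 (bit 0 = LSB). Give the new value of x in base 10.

4515

x = 01000110110011
bit 4 is currently 1; toggle it via x ^ (1 << 4) = x ^ 16
→ 01000110100011 = 4515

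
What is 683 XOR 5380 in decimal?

6063

683 = 0001010101011
5380 = 1010100000100
XOR → 1011110101111 = 6063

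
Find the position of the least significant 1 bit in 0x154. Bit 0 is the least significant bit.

2

0x154 = 101010100
Trailing zeros: 2, so the lowest set bit is bit 2 (value 4).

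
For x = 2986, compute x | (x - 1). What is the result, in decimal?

2987

x = 101110101010 = 2986
x - 1 = 101110101001
OR    = 101110101011 = 2987
(x | (x - 1) sets all bits below the lowest set bit.)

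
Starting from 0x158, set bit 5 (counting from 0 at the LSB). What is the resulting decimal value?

376

x = 101011000
bit 5 is currently 0; set it via x | (1 << 5) = x | 32
→ 101111000 = 376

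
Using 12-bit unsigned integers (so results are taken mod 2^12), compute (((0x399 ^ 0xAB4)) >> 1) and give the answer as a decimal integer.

1174

0x399 = 001110011001
0xAB4 = 101010110100
→ ^ → 100100101101 = 2349
→ >> 1 → 010010010110 = 1174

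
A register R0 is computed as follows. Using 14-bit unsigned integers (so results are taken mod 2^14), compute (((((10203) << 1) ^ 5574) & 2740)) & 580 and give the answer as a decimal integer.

10203 = 10011111011011
→ << 1 (mod 2^14) → 00111110110110 = 4022
5574 = 01010111000110
→ ^ → 01101001110000 = 6768
2740 = 00101010110100
→ & → 00101000110000 = 2608
580 = 00001001000100
→ & → 00001000000000 = 512

512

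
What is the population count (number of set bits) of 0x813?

4

0x813 = 100000010011
Count the 1s: 1 + 1 + 1 + 1 = 4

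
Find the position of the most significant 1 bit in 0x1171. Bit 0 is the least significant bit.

0x1171 = 1000101110001
The topmost 1 is at position 12 (since 2^12 = 4096 ≤ 4465 < 8192).

12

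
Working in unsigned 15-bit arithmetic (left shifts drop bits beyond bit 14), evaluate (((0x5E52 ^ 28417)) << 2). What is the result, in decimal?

0x5E52 = 101111001010010
28417 = 110111100000001
→ ^ → 011000101010011 = 12627
→ << 2 (mod 2^15) → 100010101001100 = 17740

17740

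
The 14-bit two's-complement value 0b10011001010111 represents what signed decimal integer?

-6569

pattern = 10011001010111 (MSB is 1 ⇒ negative)
Invert: 01100110101000, add 1 → 01100110101001 = 6569, so the value is -6569.
(Equivalently: 9815 - 2^14 = 9815 - 16384 = -6569.)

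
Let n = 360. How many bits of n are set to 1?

360 = 101101000
Count the 1s: 1 + 1 + 1 + 1 = 4

4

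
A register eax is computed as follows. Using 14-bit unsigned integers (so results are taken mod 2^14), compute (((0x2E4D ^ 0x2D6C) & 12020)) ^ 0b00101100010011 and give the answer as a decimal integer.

2355

0x2E4D = 10111001001101
0x2D6C = 10110101101100
→ ^ → 00001100100001 = 801
12020 = 10111011110100
→ & → 00001000100000 = 544
0b00101100010011 = 00101100010011
→ ^ → 00100100110011 = 2355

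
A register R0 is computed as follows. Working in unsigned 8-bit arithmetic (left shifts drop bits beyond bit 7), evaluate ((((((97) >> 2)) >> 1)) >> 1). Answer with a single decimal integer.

97 = 01100001
→ >> 2 → 00011000 = 24
→ >> 1 → 00001100 = 12
→ >> 1 → 00000110 = 6

6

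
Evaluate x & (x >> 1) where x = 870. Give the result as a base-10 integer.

290

x = 1101100110 = 870
x>>1 = 0110110011
AND  = 0100100010 = 290
(x & (x >> 1) has a 1 wherever x has two consecutive 1 bits.)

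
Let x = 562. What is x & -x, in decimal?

2

x = 1000110010 = 562
-x (two's complement) = …0111001110
AND   = 0000000010 = 2
(x & -x isolates the lowest set bit of x.)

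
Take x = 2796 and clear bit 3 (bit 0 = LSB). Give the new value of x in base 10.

2788

x = 00101011101100
bit 3 is currently 1; clear it via x & ~(1 << 3) = x & ~8
→ 00101011100100 = 2788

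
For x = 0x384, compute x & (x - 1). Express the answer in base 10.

896

x = 1110000100 = 900
x - 1 = 1110000011
AND   = 1110000000 = 896
(x & (x - 1) clears the lowest set bit of x.)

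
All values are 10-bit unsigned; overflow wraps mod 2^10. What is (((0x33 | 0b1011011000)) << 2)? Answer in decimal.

1004

0x33 = 0000110011
0b1011011000 = 1011011000
→ | → 1011111011 = 763
→ << 2 (mod 2^10) → 1111101100 = 1004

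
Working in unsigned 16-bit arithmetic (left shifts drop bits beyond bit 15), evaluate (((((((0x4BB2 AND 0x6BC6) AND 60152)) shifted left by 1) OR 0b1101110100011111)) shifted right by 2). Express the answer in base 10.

14151

0x4BB2 = 0100101110110010
0x6BC6 = 0110101111000110
→ AND → 0100101110000010 = 19330
60152 = 1110101011111000
→ AND → 0100101010000000 = 19072
→ shifted left by 1 (mod 2^16) → 1001010100000000 = 38144
0b1101110100011111 = 1101110100011111
→ OR → 1101110100011111 = 56607
→ shifted right by 2 → 0011011101000111 = 14151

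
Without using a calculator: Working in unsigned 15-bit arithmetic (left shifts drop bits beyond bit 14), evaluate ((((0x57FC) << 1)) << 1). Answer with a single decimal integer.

24560

0x57FC = 101011111111100
→ << 1 (mod 2^15) → 010111111111000 = 12280
→ << 1 (mod 2^15) → 101111111110000 = 24560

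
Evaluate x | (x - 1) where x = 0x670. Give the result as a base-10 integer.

1663

x = 11001110000 = 1648
x - 1 = 11001101111
OR    = 11001111111 = 1663
(x | (x - 1) sets all bits below the lowest set bit.)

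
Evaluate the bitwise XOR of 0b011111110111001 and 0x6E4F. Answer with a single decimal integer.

20982

a = 011111110111001
0x6E4F = 110111001001111
XOR → 101000111110110 = 20982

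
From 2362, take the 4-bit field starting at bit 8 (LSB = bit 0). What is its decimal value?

v = 100100111010
Shift right by 8: 1001
Mask low 4 bits: 1001 = 9

9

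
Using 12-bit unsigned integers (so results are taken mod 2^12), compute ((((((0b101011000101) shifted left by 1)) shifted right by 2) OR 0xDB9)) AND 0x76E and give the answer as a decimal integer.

1386

0b101011000101 = 101011000101
→ shifted left by 1 (mod 2^12) → 010110001010 = 1418
→ shifted right by 2 → 000101100010 = 354
0xDB9 = 110110111001
→ OR → 110111111011 = 3579
0x76E = 011101101110
→ AND → 010101101010 = 1386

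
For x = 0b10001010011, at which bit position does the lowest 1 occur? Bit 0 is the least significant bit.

0

0b10001010011 = 10001010011
Trailing zeros: 0, so the lowest set bit is bit 0 (value 1).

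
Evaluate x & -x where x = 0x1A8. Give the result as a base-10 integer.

x = 110101000 = 424
-x (two's complement) = …001011000
AND   = 000001000 = 8
(x & -x isolates the lowest set bit of x.)

8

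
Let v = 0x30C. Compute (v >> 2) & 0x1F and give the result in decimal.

v = 01100001100
Shift right by 2: 011000011
Mask low 5 bits: 00011 = 3

3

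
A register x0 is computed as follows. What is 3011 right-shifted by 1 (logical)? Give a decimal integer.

1505

3011 = 101111000011
shift right by 1 → 010111100001 = 1505
(equivalently, floor(3011 / 2))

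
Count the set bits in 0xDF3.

0xDF3 = 110111110011
Count the 1s: 1 + 1 + 1 + 1 + 1 + 1 + 1 + 1 + 1 = 9

9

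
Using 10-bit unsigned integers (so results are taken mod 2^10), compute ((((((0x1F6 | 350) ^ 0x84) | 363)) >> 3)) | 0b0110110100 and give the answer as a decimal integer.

0x1F6 = 0111110110
350 = 0101011110
→ | → 0111111110 = 510
0x84 = 0010000100
→ ^ → 0101111010 = 378
363 = 0101101011
→ | → 0101111011 = 379
→ >> 3 → 0000101111 = 47
0b0110110100 = 0110110100
→ | → 0110111111 = 447

447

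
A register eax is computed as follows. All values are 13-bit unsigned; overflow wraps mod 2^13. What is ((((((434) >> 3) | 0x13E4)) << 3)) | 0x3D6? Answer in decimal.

8182

434 = 0000110110010
→ >> 3 → 0000000110110 = 54
0x13E4 = 1001111100100
→ | → 1001111110110 = 5110
→ << 3 (mod 2^13) → 1111110110000 = 8112
0x3D6 = 0001111010110
→ | → 1111111110110 = 8182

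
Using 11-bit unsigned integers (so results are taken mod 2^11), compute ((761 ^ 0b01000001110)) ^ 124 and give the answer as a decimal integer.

761 = 01011111001
0b01000001110 = 01000001110
→ ^ → 00011110111 = 247
124 = 00001111100
→ ^ → 00010001011 = 139

139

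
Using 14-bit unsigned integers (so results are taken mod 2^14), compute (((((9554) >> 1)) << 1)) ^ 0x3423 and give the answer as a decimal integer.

9554 = 10010101010010
→ >> 1 → 01001010101001 = 4777
→ << 1 (mod 2^14) → 10010101010010 = 9554
0x3423 = 11010000100011
→ ^ → 01000101110001 = 4465

4465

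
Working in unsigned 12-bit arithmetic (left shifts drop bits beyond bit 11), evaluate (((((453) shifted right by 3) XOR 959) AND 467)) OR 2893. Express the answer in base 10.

453 = 000111000101
→ shifted right by 3 → 000000111000 = 56
959 = 001110111111
→ XOR → 001110000111 = 903
467 = 000111010011
→ AND → 000110000011 = 387
2893 = 101101001101
→ OR → 101111001111 = 3023

3023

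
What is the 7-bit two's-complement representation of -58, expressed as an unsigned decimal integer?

58 in 7 bits: 0111010
Invert: 1000101
Add 1:  1000110 = 70
(Check: 2^7 - 58 = 128 - 58 = 70.)

70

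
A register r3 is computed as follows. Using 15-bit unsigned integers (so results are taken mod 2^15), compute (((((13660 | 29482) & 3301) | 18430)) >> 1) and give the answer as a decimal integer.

9215

13660 = 011010101011100
29482 = 111001100101010
→ | → 111011101111110 = 30590
3301 = 000110011100101
→ & → 000010001100100 = 1124
18430 = 100011111111110
→ | → 100011111111110 = 18430
→ >> 1 → 010001111111111 = 9215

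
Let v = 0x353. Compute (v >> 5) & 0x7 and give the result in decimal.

2

v = 1101010011
Shift right by 5: 11010
Mask low 3 bits: 010 = 2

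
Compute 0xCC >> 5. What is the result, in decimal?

6

0xCC = 11001100
shift right by 5 → 00000110 = 6
(equivalently, floor(204 / 32))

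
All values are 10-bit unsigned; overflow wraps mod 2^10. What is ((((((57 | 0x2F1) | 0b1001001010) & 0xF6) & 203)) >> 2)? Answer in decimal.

48

57 = 0000111001
0x2F1 = 1011110001
→ | → 1011111001 = 761
0b1001001010 = 1001001010
→ | → 1011111011 = 763
0xF6 = 0011110110
→ & → 0011110010 = 242
203 = 0011001011
→ & → 0011000010 = 194
→ >> 2 → 0000110000 = 48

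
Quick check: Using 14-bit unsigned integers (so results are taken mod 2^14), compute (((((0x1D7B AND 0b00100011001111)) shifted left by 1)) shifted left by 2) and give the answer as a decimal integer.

0x1D7B = 01110101111011
0b00100011001111 = 00100011001111
→ AND → 00100001001011 = 2123
→ shifted left by 1 (mod 2^14) → 01000010010110 = 4246
→ shifted left by 2 (mod 2^14) → 00001001011000 = 600

600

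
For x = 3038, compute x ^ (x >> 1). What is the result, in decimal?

3633

x = 101111011110 = 3038
x>>1 = 010111101111
XOR  = 111000110001 = 3633
(x ^ (x >> 1) gives the standard binary-reflected Gray code of x.)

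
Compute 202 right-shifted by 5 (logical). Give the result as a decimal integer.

6

202 = 11001010
shift right by 5 → 00000110 = 6
(equivalently, floor(202 / 32))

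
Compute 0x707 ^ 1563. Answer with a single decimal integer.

284

0x707 = 11100000111
1563 = 11000011011
XOR → 00100011100 = 284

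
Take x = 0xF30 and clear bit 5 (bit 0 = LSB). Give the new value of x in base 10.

3856

x = 111100110000
bit 5 is currently 1; clear it via x & ~(1 << 5) = x & ~32
→ 111100010000 = 3856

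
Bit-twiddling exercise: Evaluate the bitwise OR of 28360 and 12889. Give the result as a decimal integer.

28360 = 110111011001000
12889 = 011001001011001
 OR → 111111011011001 = 32473

32473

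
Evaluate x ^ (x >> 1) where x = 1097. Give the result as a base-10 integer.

1645

x = 10001001001 = 1097
x>>1 = 01000100100
XOR  = 11001101101 = 1645
(x ^ (x >> 1) gives the standard binary-reflected Gray code of x.)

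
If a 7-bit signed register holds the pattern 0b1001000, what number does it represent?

-56

pattern = 1001000 (MSB is 1 ⇒ negative)
Invert: 0110111, add 1 → 0111000 = 56, so the value is -56.
(Equivalently: 72 - 2^7 = 72 - 128 = -56.)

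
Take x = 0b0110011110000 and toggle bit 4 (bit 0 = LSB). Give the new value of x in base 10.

x = 0110011110000
bit 4 is currently 1; toggle it via x ^ (1 << 4) = x ^ 16
→ 0110011100000 = 3296

3296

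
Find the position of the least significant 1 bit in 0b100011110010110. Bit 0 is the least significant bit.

0b100011110010110 = 100011110010110
Trailing zeros: 1, so the lowest set bit is bit 1 (value 2).

1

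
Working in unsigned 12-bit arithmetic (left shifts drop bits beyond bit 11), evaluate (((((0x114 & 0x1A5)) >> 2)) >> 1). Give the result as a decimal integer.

0x114 = 000100010100
0x1A5 = 000110100101
→ & → 000100000100 = 260
→ >> 2 → 000001000001 = 65
→ >> 1 → 000000100000 = 32

32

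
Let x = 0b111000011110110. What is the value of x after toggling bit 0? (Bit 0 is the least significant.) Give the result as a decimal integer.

28919

x = 111000011110110
bit 0 is currently 0; toggle it via x ^ (1 << 0) = x ^ 1
→ 111000011110111 = 28919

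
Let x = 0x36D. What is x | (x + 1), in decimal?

x = 1101101101 = 877
x + 1 = 1101101110
OR    = 1101101111 = 879
(x | (x + 1) sets the lowest cleared bit.)

879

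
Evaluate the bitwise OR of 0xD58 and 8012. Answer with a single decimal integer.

0xD58 = 0110101011000
8012 = 1111101001100
 OR → 1111101011100 = 8028

8028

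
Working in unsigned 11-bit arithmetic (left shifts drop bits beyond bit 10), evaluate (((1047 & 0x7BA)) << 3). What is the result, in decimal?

1047 = 10000010111
0x7BA = 11110111010
→ & → 10000010010 = 1042
→ << 3 (mod 2^11) → 00010010000 = 144

144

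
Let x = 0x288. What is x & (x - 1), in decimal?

640

x = 1010001000 = 648
x - 1 = 1010000111
AND   = 1010000000 = 640
(x & (x - 1) clears the lowest set bit of x.)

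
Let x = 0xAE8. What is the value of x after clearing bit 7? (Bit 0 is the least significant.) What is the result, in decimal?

2664

x = 101011101000
bit 7 is currently 1; clear it via x & ~(1 << 7) = x & ~128
→ 101001101000 = 2664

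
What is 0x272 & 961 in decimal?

0x272 = 1001110010
961 = 1111000001
AND → 1001000000 = 576

576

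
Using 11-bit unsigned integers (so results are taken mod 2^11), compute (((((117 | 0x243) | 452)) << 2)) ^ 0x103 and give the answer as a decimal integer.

1759

117 = 00001110101
0x243 = 01001000011
→ | → 01001110111 = 631
452 = 00111000100
→ | → 01111110111 = 1015
→ << 2 (mod 2^11) → 11111011100 = 2012
0x103 = 00100000011
→ ^ → 11011011111 = 1759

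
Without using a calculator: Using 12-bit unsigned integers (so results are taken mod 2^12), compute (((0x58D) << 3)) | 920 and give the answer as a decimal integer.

4088

0x58D = 010110001101
→ << 3 (mod 2^12) → 110001101000 = 3176
920 = 001110011000
→ | → 111111111000 = 4088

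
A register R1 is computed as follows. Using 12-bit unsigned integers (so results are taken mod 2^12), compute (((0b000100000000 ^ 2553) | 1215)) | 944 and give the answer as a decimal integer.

0b000100000000 = 000100000000
2553 = 100111111001
→ ^ → 100011111001 = 2297
1215 = 010010111111
→ | → 110011111111 = 3327
944 = 001110110000
→ | → 111111111111 = 4095

4095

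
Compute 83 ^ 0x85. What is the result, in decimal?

83 = 01010011
0x85 = 10000101
XOR → 11010110 = 214

214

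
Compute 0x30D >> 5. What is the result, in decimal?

0x30D = 1100001101
shift right by 5 → 0000011000 = 24
(equivalently, floor(781 / 32))

24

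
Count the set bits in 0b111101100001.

n = 111101100001
Count the 1s: 1 + 1 + 1 + 1 + 1 + 1 + 1 = 7

7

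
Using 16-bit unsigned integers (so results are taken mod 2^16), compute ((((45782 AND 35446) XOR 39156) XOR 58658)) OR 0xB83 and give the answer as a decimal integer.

45782 = 1011001011010110
35446 = 1000101001110110
→ AND → 1000001001010110 = 33366
39156 = 1001100011110100
→ XOR → 0001101010100010 = 6818
58658 = 1110010100100010
→ XOR → 1111111110000000 = 65408
0xB83 = 0000101110000011
→ OR → 1111111110000011 = 65411

65411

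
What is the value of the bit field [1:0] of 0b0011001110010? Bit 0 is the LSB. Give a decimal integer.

v = 0011001110010
Shift right by 0: 0011001110010
Mask low 2 bits: 10 = 2

2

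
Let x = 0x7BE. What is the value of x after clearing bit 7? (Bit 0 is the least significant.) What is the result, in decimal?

1854

x = 11110111110
bit 7 is currently 1; clear it via x & ~(1 << 7) = x & ~128
→ 11100111110 = 1854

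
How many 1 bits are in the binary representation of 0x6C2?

0x6C2 = 11011000010
Count the 1s: 1 + 1 + 1 + 1 + 1 = 5

5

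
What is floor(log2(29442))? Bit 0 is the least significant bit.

14

29442 = 111001100000010
The topmost 1 is at position 14 (since 2^14 = 16384 ≤ 29442 < 32768).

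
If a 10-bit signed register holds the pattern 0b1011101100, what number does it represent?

-276

pattern = 1011101100 (MSB is 1 ⇒ negative)
Invert: 0100010011, add 1 → 0100010100 = 276, so the value is -276.
(Equivalently: 748 - 2^10 = 748 - 1024 = -276.)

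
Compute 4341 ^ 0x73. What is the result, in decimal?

4341 = 1000011110101
0x73 = 0000001110011
XOR → 1000010000110 = 4230

4230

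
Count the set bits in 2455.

2455 = 100110010111
Count the 1s: 1 + 1 + 1 + 1 + 1 + 1 + 1 = 7

7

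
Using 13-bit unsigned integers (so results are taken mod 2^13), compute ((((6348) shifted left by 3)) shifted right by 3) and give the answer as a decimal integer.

204

6348 = 1100011001100
→ shifted left by 3 (mod 2^13) → 0011001100000 = 1632
→ shifted right by 3 → 0000011001100 = 204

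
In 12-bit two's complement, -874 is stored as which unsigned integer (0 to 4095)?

874 in 12 bits: 001101101010
Invert: 110010010101
Add 1:  110010010110 = 3222
(Check: 2^12 - 874 = 4096 - 874 = 3222.)

3222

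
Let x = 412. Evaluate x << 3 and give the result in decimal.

412 = 000110011100
shift left by 3 → 110011100000 = 3296
(equivalently, 412 × 2^3 = 412 × 8)

3296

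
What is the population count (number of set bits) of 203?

203 = 11001011
Count the 1s: 1 + 1 + 1 + 1 + 1 = 5

5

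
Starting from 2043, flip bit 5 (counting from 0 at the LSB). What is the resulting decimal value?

2011

x = 11111111011
bit 5 is currently 1; toggle it via x ^ (1 << 5) = x ^ 32
→ 11111011011 = 2011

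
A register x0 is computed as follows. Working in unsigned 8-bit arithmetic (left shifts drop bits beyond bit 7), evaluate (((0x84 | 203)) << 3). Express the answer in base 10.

0x84 = 10000100
203 = 11001011
→ | → 11001111 = 207
→ << 3 (mod 2^8) → 01111000 = 120

120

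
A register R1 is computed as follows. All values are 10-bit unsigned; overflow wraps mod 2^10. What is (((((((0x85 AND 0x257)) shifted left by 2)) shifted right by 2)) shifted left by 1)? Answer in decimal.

10

0x85 = 0010000101
0x257 = 1001010111
→ AND → 0000000101 = 5
→ shifted left by 2 (mod 2^10) → 0000010100 = 20
→ shifted right by 2 → 0000000101 = 5
→ shifted left by 1 (mod 2^10) → 0000001010 = 10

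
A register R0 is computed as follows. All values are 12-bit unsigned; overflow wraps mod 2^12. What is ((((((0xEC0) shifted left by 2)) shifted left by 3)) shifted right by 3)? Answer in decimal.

0xEC0 = 111011000000
→ shifted left by 2 (mod 2^12) → 101100000000 = 2816
→ shifted left by 3 (mod 2^12) → 100000000000 = 2048
→ shifted right by 3 → 000100000000 = 256

256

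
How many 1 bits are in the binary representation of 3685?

3685 = 111001100101
Count the 1s: 1 + 1 + 1 + 1 + 1 + 1 + 1 = 7

7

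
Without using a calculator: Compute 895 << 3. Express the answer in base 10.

895 = 0001101111111
shift left by 3 → 1101111111000 = 7160
(equivalently, 895 × 2^3 = 895 × 8)

7160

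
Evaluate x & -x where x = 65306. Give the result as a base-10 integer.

x = 1111111100011010 = 65306
-x (two's complement) = …0000000011100110
AND   = 0000000000000010 = 2
(x & -x isolates the lowest set bit of x.)

2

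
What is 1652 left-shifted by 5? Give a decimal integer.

1652 = 0000011001110100
shift left by 5 → 1100111010000000 = 52864
(equivalently, 1652 × 2^5 = 1652 × 32)

52864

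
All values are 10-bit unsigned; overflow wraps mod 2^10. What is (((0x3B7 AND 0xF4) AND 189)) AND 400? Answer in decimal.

144

0x3B7 = 1110110111
0xF4 = 0011110100
→ AND → 0010110100 = 180
189 = 0010111101
→ AND → 0010110100 = 180
400 = 0110010000
→ AND → 0010010000 = 144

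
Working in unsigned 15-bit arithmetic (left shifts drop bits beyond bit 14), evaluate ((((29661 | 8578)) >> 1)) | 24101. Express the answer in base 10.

29661 = 111001111011101
8578 = 010000110000010
→ | → 111001111011111 = 29663
→ >> 1 → 011100111101111 = 14831
24101 = 101111000100101
→ | → 111111111101111 = 32751

32751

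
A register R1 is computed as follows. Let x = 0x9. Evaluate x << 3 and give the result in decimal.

72

0x9 = 0001001
shift left by 3 → 1001000 = 72
(equivalently, 9 × 2^3 = 9 × 8)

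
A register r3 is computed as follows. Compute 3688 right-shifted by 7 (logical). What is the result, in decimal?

28

3688 = 111001101000
shift right by 7 → 000000011100 = 28
(equivalently, floor(3688 / 128))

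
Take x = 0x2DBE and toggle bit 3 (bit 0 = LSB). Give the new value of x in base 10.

11702

x = 10110110111110
bit 3 is currently 1; toggle it via x ^ (1 << 3) = x ^ 8
→ 10110110110110 = 11702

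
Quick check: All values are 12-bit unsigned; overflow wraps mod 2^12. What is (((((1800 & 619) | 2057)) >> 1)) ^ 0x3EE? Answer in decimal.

1800 = 011100001000
619 = 001001101011
→ & → 001000001000 = 520
2057 = 100000001001
→ | → 101000001001 = 2569
→ >> 1 → 010100000100 = 1284
0x3EE = 001111101110
→ ^ → 011011101010 = 1770

1770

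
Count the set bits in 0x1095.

5

0x1095 = 1000010010101
Count the 1s: 1 + 1 + 1 + 1 + 1 = 5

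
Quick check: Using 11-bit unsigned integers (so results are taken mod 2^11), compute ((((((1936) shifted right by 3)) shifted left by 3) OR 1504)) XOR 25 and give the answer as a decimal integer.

2025

1936 = 11110010000
→ shifted right by 3 → 00011110010 = 242
→ shifted left by 3 (mod 2^11) → 11110010000 = 1936
1504 = 10111100000
→ OR → 11111110000 = 2032
25 = 00000011001
→ XOR → 11111101001 = 2025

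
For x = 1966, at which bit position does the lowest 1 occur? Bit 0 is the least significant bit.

1

1966 = 11110101110
Trailing zeros: 1, so the lowest set bit is bit 1 (value 2).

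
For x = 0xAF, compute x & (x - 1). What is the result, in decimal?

174

x = 10101111 = 175
x - 1 = 10101110
AND   = 10101110 = 174
(x & (x - 1) clears the lowest set bit of x.)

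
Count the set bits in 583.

583 = 1001000111
Count the 1s: 1 + 1 + 1 + 1 + 1 = 5

5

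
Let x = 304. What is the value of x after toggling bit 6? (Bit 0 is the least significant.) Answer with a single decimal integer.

368

x = 100110000
bit 6 is currently 0; toggle it via x ^ (1 << 6) = x ^ 64
→ 101110000 = 368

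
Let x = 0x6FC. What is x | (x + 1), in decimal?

1789

x = 11011111100 = 1788
x + 1 = 11011111101
OR    = 11011111101 = 1789
(x | (x + 1) sets the lowest cleared bit.)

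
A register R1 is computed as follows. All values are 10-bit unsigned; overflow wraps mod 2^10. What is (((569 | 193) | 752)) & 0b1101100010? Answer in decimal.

569 = 1000111001
193 = 0011000001
→ | → 1011111001 = 761
752 = 1011110000
→ | → 1011111001 = 761
0b1101100010 = 1101100010
→ & → 1001100000 = 608

608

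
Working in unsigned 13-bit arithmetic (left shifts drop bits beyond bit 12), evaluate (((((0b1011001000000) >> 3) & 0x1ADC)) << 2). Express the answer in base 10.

0b1011001000000 = 1011001000000
→ >> 3 → 0001011001000 = 712
0x1ADC = 1101011011100
→ & → 0001011001000 = 712
→ << 2 (mod 2^13) → 0101100100000 = 2848

2848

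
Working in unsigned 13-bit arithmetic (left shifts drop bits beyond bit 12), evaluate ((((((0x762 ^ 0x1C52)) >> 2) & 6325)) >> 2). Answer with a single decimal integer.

0x762 = 0011101100010
0x1C52 = 1110001010010
→ ^ → 1101100110000 = 6960
→ >> 2 → 0011011001100 = 1740
6325 = 1100010110101
→ & → 0000010000100 = 132
→ >> 2 → 0000000100001 = 33

33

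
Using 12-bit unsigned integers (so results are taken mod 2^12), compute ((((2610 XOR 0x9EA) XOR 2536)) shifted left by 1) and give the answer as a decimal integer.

2610 = 101000110010
0x9EA = 100111101010
→ XOR → 001111011000 = 984
2536 = 100111101000
→ XOR → 101000110000 = 2608
→ shifted left by 1 (mod 2^12) → 010001100000 = 1120

1120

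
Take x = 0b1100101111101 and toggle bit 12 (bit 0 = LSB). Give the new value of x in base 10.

x = 1100101111101
bit 12 is currently 1; toggle it via x ^ (1 << 12) = x ^ 4096
→ 0100101111101 = 2429

2429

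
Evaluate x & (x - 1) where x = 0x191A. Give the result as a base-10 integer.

6424

x = 1100100011010 = 6426
x - 1 = 1100100011001
AND   = 1100100011000 = 6424
(x & (x - 1) clears the lowest set bit of x.)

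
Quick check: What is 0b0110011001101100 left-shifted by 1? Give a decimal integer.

52440

x = 0110011001101100
shift left by 1 → 1100110011011000 = 52440
(equivalently, 26220 × 2^1 = 26220 × 2)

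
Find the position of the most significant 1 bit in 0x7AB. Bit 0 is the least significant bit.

0x7AB = 11110101011
The topmost 1 is at position 10 (since 2^10 = 1024 ≤ 1963 < 2048).

10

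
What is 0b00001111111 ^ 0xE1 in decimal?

158

a = 01111111
0xE1 = 11100001
XOR → 10011110 = 158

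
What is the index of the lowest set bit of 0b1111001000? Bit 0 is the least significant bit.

0b1111001000 = 1111001000
Trailing zeros: 3, so the lowest set bit is bit 3 (value 8).

3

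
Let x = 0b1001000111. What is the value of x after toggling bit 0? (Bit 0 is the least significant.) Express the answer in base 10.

x = 1001000111
bit 0 is currently 1; toggle it via x ^ (1 << 0) = x ^ 1
→ 1001000110 = 582

582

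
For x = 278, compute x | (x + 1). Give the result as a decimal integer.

x = 100010110 = 278
x + 1 = 100010111
OR    = 100010111 = 279
(x | (x + 1) sets the lowest cleared bit.)

279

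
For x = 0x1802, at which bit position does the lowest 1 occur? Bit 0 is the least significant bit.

0x1802 = 1100000000010
Trailing zeros: 1, so the lowest set bit is bit 1 (value 2).

1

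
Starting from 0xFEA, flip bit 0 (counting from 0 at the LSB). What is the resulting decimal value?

x = 0111111101010
bit 0 is currently 0; toggle it via x ^ (1 << 0) = x ^ 1
→ 0111111101011 = 4075

4075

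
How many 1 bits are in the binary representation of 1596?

6

1596 = 11000111100
Count the 1s: 1 + 1 + 1 + 1 + 1 + 1 = 6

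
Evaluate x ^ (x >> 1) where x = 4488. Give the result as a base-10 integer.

x = 1000110001000 = 4488
x>>1 = 0100011000100
XOR  = 1100101001100 = 6476
(x ^ (x >> 1) gives the standard binary-reflected Gray code of x.)

6476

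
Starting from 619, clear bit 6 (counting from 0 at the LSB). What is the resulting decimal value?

555

x = 01001101011
bit 6 is currently 1; clear it via x & ~(1 << 6) = x & ~64
→ 01000101011 = 555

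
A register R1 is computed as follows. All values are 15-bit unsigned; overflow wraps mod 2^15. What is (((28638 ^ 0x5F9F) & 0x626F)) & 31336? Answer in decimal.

8256

28638 = 110111111011110
0x5F9F = 101111110011111
→ ^ → 011000001000001 = 12353
0x626F = 110001001101111
→ & → 010000001000001 = 8257
31336 = 111101001101000
→ & → 010000001000000 = 8256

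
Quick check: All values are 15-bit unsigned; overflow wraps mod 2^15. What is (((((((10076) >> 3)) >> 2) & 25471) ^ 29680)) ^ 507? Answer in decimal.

29489

10076 = 010011101011100
→ >> 3 → 000010011101011 = 1259
→ >> 2 → 000000100111010 = 314
25471 = 110001101111111
→ & → 000000100111010 = 314
29680 = 111001111110000
→ ^ → 111001011001010 = 29386
507 = 000000111111011
→ ^ → 111001100110001 = 29489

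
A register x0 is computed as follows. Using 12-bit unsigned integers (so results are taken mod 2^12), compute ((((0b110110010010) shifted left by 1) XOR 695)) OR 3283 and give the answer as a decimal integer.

0b110110010010 = 110110010010
→ shifted left by 1 (mod 2^12) → 101100100100 = 2852
695 = 001010110111
→ XOR → 100110010011 = 2451
3283 = 110011010011
→ OR → 110111010011 = 3539

3539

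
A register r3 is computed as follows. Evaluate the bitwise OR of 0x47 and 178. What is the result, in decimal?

247

0x47 = 01000111
178 = 10110010
 OR → 11110111 = 247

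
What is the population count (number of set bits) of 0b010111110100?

7

n = 10111110100
Count the 1s: 1 + 1 + 1 + 1 + 1 + 1 + 1 = 7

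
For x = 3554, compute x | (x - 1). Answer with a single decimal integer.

3555

x = 110111100010 = 3554
x - 1 = 110111100001
OR    = 110111100011 = 3555
(x | (x - 1) sets all bits below the lowest set bit.)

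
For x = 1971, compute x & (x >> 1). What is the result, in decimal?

x = 11110110011 = 1971
x>>1 = 01111011001
AND  = 01110010001 = 913
(x & (x >> 1) has a 1 wherever x has two consecutive 1 bits.)

913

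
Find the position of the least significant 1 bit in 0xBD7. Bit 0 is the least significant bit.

0xBD7 = 101111010111
Trailing zeros: 0, so the lowest set bit is bit 0 (value 1).

0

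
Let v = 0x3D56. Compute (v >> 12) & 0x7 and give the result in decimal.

3

v = 0011110101010110
Shift right by 12: 0011
Mask low 3 bits: 011 = 3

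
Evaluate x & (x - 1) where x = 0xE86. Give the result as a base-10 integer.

x = 111010000110 = 3718
x - 1 = 111010000101
AND   = 111010000100 = 3716
(x & (x - 1) clears the lowest set bit of x.)

3716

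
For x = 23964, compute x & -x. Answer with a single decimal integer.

x = 101110110011100 = 23964
-x (two's complement) = …010001001100100
AND   = 000000000000100 = 4
(x & -x isolates the lowest set bit of x.)

4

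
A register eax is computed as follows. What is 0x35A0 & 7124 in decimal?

4480

0x35A0 = 11010110100000
7124 = 01101111010100
AND → 01000110000000 = 4480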